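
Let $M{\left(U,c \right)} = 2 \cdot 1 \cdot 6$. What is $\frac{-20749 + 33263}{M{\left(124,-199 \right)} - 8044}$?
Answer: $- \frac{6257}{4016} \approx -1.558$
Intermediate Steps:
$M{\left(U,c \right)} = 12$ ($M{\left(U,c \right)} = 2 \cdot 6 = 12$)
$\frac{-20749 + 33263}{M{\left(124,-199 \right)} - 8044} = \frac{-20749 + 33263}{12 - 8044} = \frac{12514}{-8032} = 12514 \left(- \frac{1}{8032}\right) = - \frac{6257}{4016}$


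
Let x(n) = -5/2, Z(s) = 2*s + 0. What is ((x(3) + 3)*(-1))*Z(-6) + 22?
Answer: 28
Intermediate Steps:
Z(s) = 2*s
x(n) = -5/2 (x(n) = -5*½ = -5/2)
((x(3) + 3)*(-1))*Z(-6) + 22 = ((-5/2 + 3)*(-1))*(2*(-6)) + 22 = ((½)*(-1))*(-12) + 22 = -½*(-12) + 22 = 6 + 22 = 28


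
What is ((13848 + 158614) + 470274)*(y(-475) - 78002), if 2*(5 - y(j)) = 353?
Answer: -50244922696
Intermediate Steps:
y(j) = -343/2 (y(j) = 5 - 1/2*353 = 5 - 353/2 = -343/2)
((13848 + 158614) + 470274)*(y(-475) - 78002) = ((13848 + 158614) + 470274)*(-343/2 - 78002) = (172462 + 470274)*(-156347/2) = 642736*(-156347/2) = -50244922696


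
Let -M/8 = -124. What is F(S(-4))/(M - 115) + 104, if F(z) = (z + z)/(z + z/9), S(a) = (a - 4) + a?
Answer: 456049/4385 ≈ 104.00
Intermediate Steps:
S(a) = -4 + 2*a (S(a) = (-4 + a) + a = -4 + 2*a)
M = 992 (M = -8*(-124) = 992)
F(z) = 9/5 (F(z) = (2*z)/(z + z*(⅑)) = (2*z)/(z + z/9) = (2*z)/((10*z/9)) = (2*z)*(9/(10*z)) = 9/5)
F(S(-4))/(M - 115) + 104 = 9/(5*(992 - 115)) + 104 = (9/5)/877 + 104 = (9/5)*(1/877) + 104 = 9/4385 + 104 = 456049/4385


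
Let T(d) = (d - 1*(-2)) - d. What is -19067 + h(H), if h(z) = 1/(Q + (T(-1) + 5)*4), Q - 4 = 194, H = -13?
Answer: -4309141/226 ≈ -19067.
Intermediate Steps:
T(d) = 2 (T(d) = (d + 2) - d = (2 + d) - d = 2)
Q = 198 (Q = 4 + 194 = 198)
h(z) = 1/226 (h(z) = 1/(198 + (2 + 5)*4) = 1/(198 + 7*4) = 1/(198 + 28) = 1/226)
-19067 + h(H) = -19067 + 1/226 = -4309141/226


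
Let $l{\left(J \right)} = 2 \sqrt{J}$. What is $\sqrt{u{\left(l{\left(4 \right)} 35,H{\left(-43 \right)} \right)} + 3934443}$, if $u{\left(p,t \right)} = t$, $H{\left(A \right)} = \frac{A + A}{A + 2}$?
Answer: $\frac{\sqrt{6613802209}}{41} \approx 1983.5$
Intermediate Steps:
$H{\left(A \right)} = \frac{2 A}{2 + A}$
$\sqrt{u{\left(l{\left(4 \right)} 35,H{\left(-43 \right)} \right)} + 3934443} = \sqrt{2 \left(-43\right) \frac{1}{2 - 43} + 3934443} = \sqrt{2 \left(-43\right) \frac{1}{-41} + 3934443} = \sqrt{2 \left(-43\right) \left(- \frac{1}{41}\right) + 3934443} = \sqrt{\frac{86}{41} + 3934443} = \sqrt{\frac{161312249}{41}} = \frac{\sqrt{6613802209}}{41}$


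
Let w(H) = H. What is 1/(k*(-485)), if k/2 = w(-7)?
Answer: 1/6790 ≈ 0.00014728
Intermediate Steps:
k = -14 (k = 2*(-7) = -14)
1/(k*(-485)) = 1/(-14*(-485)) = 1/6790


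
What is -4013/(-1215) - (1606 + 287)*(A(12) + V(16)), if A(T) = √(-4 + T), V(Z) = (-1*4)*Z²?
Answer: 2355198893/1215 - 3786*√2 ≈ 1.9331e+6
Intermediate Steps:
V(Z) = -4*Z²
-4013/(-1215) - (1606 + 287)*(A(12) + V(16)) = -4013/(-1215) - (1606 + 287)*(√(-4 + 12) - 4*16²) = -4013*(-1)/1215 - 1893*(√8 - 4*256) = -1*(-4013/1215) - 1893*(2*√2 - 1024) = 4013/1215 - 1893*(-1024 + 2*√2) = 4013/1215 - (-1938432 + 3786*√2) = 4013/1215 + (1938432 - 3786*√2) = 2355198893/1215 - 3786*√2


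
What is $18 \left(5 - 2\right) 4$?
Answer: $216$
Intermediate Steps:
$18 \left(5 - 2\right) 4 = 18 \cdot 3 \cdot 4 = 54 \cdot 4 = 216$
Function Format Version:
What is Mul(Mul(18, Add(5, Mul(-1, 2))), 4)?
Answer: 216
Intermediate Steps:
Mul(Mul(18, Add(5, Mul(-1, 2))), 4) = Mul(Mul(18, Add(5, -2)), 4) = Mul(Mul(18, 3), 4) = Mul(54, 4) = 216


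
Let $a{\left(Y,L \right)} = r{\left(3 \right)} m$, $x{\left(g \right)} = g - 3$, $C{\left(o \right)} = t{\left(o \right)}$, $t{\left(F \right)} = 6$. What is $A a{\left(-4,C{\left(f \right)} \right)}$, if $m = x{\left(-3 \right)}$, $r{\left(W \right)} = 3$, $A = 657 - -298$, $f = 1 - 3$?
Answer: $-17190$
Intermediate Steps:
$f = -2$ ($f = 1 - 3 = -2$)
$C{\left(o \right)} = 6$
$A = 955$ ($A = 657 + 298 = 955$)
$x{\left(g \right)} = -3 + g$
$m = -6$ ($m = -3 - 3 = -6$)
$a{\left(Y,L \right)} = -18$ ($a{\left(Y,L \right)} = 3 \left(-6\right) = -18$)
$A a{\left(-4,C{\left(f \right)} \right)} = 955 \left(-18\right) = -17190$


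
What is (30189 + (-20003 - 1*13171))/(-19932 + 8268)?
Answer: 995/3888 ≈ 0.25592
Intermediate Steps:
(30189 + (-20003 - 1*13171))/(-19932 + 8268) = (30189 + (-20003 - 13171))/(-11664) = (30189 - 33174)*(-1/11664) = -2985*(-1/11664) = 995/3888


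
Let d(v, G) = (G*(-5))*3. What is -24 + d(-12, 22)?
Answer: -354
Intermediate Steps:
d(v, G) = -15*G (d(v, G) = -5*G*3 = -15*G)
-24 + d(-12, 22) = -24 - 15*22 = -24 - 330 = -354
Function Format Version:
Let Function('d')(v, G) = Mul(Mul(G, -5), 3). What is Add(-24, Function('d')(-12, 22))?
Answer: -354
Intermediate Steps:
Function('d')(v, G) = Mul(-15, G) (Function('d')(v, G) = Mul(Mul(-5, G), 3) = Mul(-15, G))
Add(-24, Function('d')(-12, 22)) = Add(-24, Mul(-15, 22)) = Add(-24, -330) = -354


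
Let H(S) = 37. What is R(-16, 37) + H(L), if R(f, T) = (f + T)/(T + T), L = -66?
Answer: 2759/74 ≈ 37.284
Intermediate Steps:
R(f, T) = (T + f)/(2*T) (R(f, T) = (T + f)/((2*T)) = (T + f)*(1/(2*T)) = (T + f)/(2*T))
R(-16, 37) + H(L) = (½)*(37 - 16)/37 + 37 = (½)*(1/37)*21 + 37 = 21/74 + 37 = 2759/74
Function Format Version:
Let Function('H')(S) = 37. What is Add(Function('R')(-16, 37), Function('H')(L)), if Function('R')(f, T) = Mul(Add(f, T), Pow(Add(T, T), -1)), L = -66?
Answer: Rational(2759, 74) ≈ 37.284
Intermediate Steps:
Function('R')(f, T) = Mul(Rational(1, 2), Pow(T, -1), Add(T, f)) (Function('R')(f, T) = Mul(Add(T, f), Pow(Mul(2, T), -1)) = Mul(Add(T, f), Mul(Rational(1, 2), Pow(T, -1))) = Mul(Rational(1, 2), Pow(T, -1), Add(T, f)))
Add(Function('R')(-16, 37), Function('H')(L)) = Add(Mul(Rational(1, 2), Pow(37, -1), Add(37, -16)), 37) = Add(Mul(Rational(1, 2), Rational(1, 37), 21), 37) = Add(Rational(21, 74), 37) = Rational(2759, 74)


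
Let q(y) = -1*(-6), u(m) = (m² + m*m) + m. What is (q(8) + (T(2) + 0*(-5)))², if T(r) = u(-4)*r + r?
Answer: 4096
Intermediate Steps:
u(m) = m + 2*m² (u(m) = (m² + m²) + m = 2*m² + m = m + 2*m²)
T(r) = 29*r (T(r) = (-4*(1 + 2*(-4)))*r + r = (-4*(1 - 8))*r + r = (-4*(-7))*r + r = 28*r + r = 29*r)
q(y) = 6
(q(8) + (T(2) + 0*(-5)))² = (6 + (29*2 + 0*(-5)))² = (6 + (58 + 0))² = (6 + 58)² = 64² = 4096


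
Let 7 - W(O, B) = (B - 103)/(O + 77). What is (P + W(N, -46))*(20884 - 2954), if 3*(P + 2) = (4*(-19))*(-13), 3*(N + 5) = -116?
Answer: 182242313/30 ≈ 6.0747e+6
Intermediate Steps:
N = -131/3 (N = -5 + (⅓)*(-116) = -5 - 116/3 = -131/3 ≈ -43.667)
W(O, B) = 7 - (-103 + B)/(77 + O) (W(O, B) = 7 - (B - 103)/(O + 77) = 7 - (-103 + B)/(77 + O))
P = 982/3 (P = -2 + ((4*(-19))*(-13))/3 = -2 + (-76*(-13))/3 = -2 + (⅓)*988 = -2 + 988/3 = 982/3 ≈ 327.33)
(P + W(N, -46))*(20884 - 2954) = (982/3 + (642 - 1*(-46) + 7*(-131/3))/(77 - 131/3))*(20884 - 2954) = (982/3 + (642 + 46 - 917/3)/(100/3))*17930 = (982/3 + (3/100)*(1147/3))*17930 = (982/3 + 1147/100)*17930 = (101641/300)*17930 = 182242313/30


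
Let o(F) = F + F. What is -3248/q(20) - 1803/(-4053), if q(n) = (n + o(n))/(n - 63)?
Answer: 47180531/20265 ≈ 2328.2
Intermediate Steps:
o(F) = 2*F
q(n) = 3*n/(-63 + n) (q(n) = (n + 2*n)/(n - 63) = (3*n)/(-63 + n) = 3*n/(-63 + n))
-3248/q(20) - 1803/(-4053) = -3248/(3*20/(-63 + 20)) - 1803/(-4053) = -3248/(3*20/(-43)) - 1803*(-1/4053) = -3248/(3*20*(-1/43)) + 601/1351 = -3248/(-60/43) + 601/1351 = -3248*(-43/60) + 601/1351 = 34916/15 + 601/1351 = 47180531/20265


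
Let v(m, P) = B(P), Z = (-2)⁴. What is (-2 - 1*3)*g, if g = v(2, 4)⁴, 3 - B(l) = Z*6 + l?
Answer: -442646405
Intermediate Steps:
Z = 16
B(l) = -93 - l (B(l) = 3 - (16*6 + l) = 3 - (96 + l) = 3 + (-96 - l) = -93 - l)
v(m, P) = -93 - P
g = 88529281 (g = (-93 - 1*4)⁴ = (-93 - 4)⁴ = (-97)⁴ = 88529281)
(-2 - 1*3)*g = (-2 - 1*3)*88529281 = (-2 - 3)*88529281 = -5*88529281 = -442646405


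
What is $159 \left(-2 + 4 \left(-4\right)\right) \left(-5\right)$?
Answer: $14310$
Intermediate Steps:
$159 \left(-2 + 4 \left(-4\right)\right) \left(-5\right) = 159 \left(-2 - 16\right) \left(-5\right) = 159 \left(\left(-18\right) \left(-5\right)\right) = 159 \cdot 90 = 14310$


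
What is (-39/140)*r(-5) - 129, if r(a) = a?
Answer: -3573/28 ≈ -127.61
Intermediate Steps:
(-39/140)*r(-5) - 129 = -39/140*(-5) - 129 = 39/28 - 129 = -3573/28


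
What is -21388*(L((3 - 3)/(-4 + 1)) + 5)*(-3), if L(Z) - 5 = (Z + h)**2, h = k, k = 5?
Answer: 2245740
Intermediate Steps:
h = 5
L(Z) = 5 + (5 + Z)**2 (L(Z) = 5 + (Z + 5)**2 = 5 + (5 + Z)**2)
-21388*(L((3 - 3)/(-4 + 1)) + 5)*(-3) = -21388*((5 + (5 + (3 - 3)/(-4 + 1))**2) + 5)*(-3) = -21388*((5 + (5 + 0/(-3))**2) + 5)*(-3) = -21388*((5 + (5 + 0*(-1/3))**2) + 5)*(-3) = -21388*((5 + (5 + 0)**2) + 5)*(-3) = -21388*((5 + 5**2) + 5)*(-3) = -21388*((5 + 25) + 5)*(-3) = -21388*(30 + 5)*(-3) = -748580*(-3) = -21388*(-105) = 2245740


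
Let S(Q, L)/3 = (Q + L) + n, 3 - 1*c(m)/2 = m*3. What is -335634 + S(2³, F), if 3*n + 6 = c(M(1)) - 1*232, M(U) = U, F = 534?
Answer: -334246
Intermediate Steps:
c(m) = 6 - 6*m (c(m) = 6 - 2*m*3 = 6 - 6*m)
n = -238/3 (n = -2 + ((6 - 6*1) - 1*232)/3 = -2 + ((6 - 6) - 232)/3 = -2 + (0 - 232)/3 = -2 + (⅓)*(-232) = -2 - 232/3 = -238/3 ≈ -79.333)
S(Q, L) = -238 + 3*L + 3*Q (S(Q, L) = 3*((Q + L) - 238/3) = 3*((L + Q) - 238/3) = 3*(-238/3 + L + Q) = -238 + 3*L + 3*Q)
-335634 + S(2³, F) = -335634 + (-238 + 3*534 + 3*2³) = -335634 + (-238 + 1602 + 3*8) = -335634 + (-238 + 1602 + 24) = -335634 + 1388 = -334246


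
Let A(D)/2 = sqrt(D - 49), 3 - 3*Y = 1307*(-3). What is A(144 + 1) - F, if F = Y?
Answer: -1308 + 8*sqrt(6) ≈ -1288.4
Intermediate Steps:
Y = 1308 (Y = 1 - 1307*(-3)/3 = 1 - 1/3*(-3921) = 1 + 1307 = 1308)
A(D) = 2*sqrt(-49 + D) (A(D) = 2*sqrt(D - 49) = 2*sqrt(-49 + D))
F = 1308
A(144 + 1) - F = 2*sqrt(-49 + (144 + 1)) - 1*1308 = 2*sqrt(-49 + 145) - 1308 = 2*sqrt(96) - 1308 = 2*(4*sqrt(6)) - 1308 = 8*sqrt(6) - 1308 = -1308 + 8*sqrt(6)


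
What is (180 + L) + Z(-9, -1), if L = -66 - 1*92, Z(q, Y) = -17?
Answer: 5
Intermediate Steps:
L = -158 (L = -66 - 92 = -158)
(180 + L) + Z(-9, -1) = (180 - 158) - 17 = 22 - 17 = 5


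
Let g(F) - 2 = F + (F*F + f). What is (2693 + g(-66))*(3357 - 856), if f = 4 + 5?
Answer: 17491994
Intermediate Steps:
f = 9
g(F) = 11 + F + F**2 (g(F) = 2 + (F + (F*F + 9)) = 2 + (F + (F**2 + 9)) = 2 + (F + (9 + F**2)) = 2 + (9 + F + F**2) = 11 + F + F**2)
(2693 + g(-66))*(3357 - 856) = (2693 + (11 - 66 + (-66)**2))*(3357 - 856) = (2693 + (11 - 66 + 4356))*2501 = (2693 + 4301)*2501 = 6994*2501 = 17491994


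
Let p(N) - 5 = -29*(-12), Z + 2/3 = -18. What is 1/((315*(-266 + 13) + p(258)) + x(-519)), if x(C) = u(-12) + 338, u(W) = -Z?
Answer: -3/236956 ≈ -1.2661e-5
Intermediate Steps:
Z = -56/3 (Z = -⅔ - 18 = -56/3 ≈ -18.667)
u(W) = 56/3 (u(W) = -1*(-56/3) = 56/3)
p(N) = 353 (p(N) = 5 - 29*(-12) = 5 + 348 = 353)
x(C) = 1070/3 (x(C) = 56/3 + 338 = 1070/3)
1/((315*(-266 + 13) + p(258)) + x(-519)) = 1/((315*(-266 + 13) + 353) + 1070/3) = 1/((315*(-253) + 353) + 1070/3) = 1/((-79695 + 353) + 1070/3) = 1/(-79342 + 1070/3) = 1/(-236956/3) = -3/236956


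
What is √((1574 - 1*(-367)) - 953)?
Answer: 2*√247 ≈ 31.432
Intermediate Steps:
√((1574 - 1*(-367)) - 953) = √((1574 + 367) - 953) = √(1941 - 953) = √988 = 2*√247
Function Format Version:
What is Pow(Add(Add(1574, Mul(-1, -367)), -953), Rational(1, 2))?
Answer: Mul(2, Pow(247, Rational(1, 2))) ≈ 31.432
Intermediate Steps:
Pow(Add(Add(1574, Mul(-1, -367)), -953), Rational(1, 2)) = Pow(Add(Add(1574, 367), -953), Rational(1, 2)) = Pow(Add(1941, -953), Rational(1, 2)) = Pow(988, Rational(1, 2)) = Mul(2, Pow(247, Rational(1, 2)))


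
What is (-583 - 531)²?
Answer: 1240996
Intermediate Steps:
(-583 - 531)² = (-1114)² = 1240996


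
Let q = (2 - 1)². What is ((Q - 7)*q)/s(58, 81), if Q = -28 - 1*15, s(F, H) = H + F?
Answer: -50/139 ≈ -0.35971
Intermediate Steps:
s(F, H) = F + H
Q = -43 (Q = -28 - 15 = -43)
q = 1 (q = 1² = 1)
((Q - 7)*q)/s(58, 81) = ((-43 - 7)*1)/(58 + 81) = -50*1/139 = -50/139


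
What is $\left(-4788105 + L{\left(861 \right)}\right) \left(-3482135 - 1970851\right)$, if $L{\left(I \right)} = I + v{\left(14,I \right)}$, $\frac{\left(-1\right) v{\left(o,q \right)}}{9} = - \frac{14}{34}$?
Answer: $\frac{443780823141810}{17} \approx 2.6105 \cdot 10^{13}$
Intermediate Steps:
$v{\left(o,q \right)} = \frac{63}{17}$ ($v{\left(o,q \right)} = - 9 \left(- \frac{14}{34}\right) = - 9 \left(\left(-14\right) \frac{1}{34}\right) = \left(-9\right) \left(- \frac{7}{17}\right) = \frac{63}{17}$)
$L{\left(I \right)} = \frac{63}{17} + I$ ($L{\left(I \right)} = I + \frac{63}{17} = \frac{63}{17} + I$)
$\left(-4788105 + L{\left(861 \right)}\right) \left(-3482135 - 1970851\right) = \left(-4788105 + \left(\frac{63}{17} + 861\right)\right) \left(-3482135 - 1970851\right) = \left(-4788105 + \frac{14700}{17}\right) \left(-5452986\right) = \left(- \frac{81383085}{17}\right) \left(-5452986\right) = \frac{443780823141810}{17}$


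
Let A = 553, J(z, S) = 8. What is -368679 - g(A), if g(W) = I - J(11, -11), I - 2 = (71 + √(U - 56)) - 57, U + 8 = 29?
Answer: -368687 - I*√35 ≈ -3.6869e+5 - 5.9161*I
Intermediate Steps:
U = 21 (U = -8 + 29 = 21)
I = 16 + I*√35 (I = 2 + ((71 + √(21 - 56)) - 57) = 2 + ((71 + √(-35)) - 57) = 2 + ((71 + I*√35) - 57) = 2 + (14 + I*√35) = 16 + I*√35 ≈ 16.0 + 5.9161*I)
g(W) = 8 + I*√35 (g(W) = (16 + I*√35) - 1*8 = (16 + I*√35) - 8 = 8 + I*√35)
-368679 - g(A) = -368679 - (8 + I*√35) = -368679 + (-8 - I*√35) = -368687 - I*√35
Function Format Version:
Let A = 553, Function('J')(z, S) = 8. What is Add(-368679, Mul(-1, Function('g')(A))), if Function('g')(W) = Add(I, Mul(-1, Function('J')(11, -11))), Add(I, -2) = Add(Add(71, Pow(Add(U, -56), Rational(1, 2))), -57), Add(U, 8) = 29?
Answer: Add(-368687, Mul(-1, I, Pow(35, Rational(1, 2)))) ≈ Add(-3.6869e+5, Mul(-5.9161, I))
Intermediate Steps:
U = 21 (U = Add(-8, 29) = 21)
I = Add(16, Mul(I, Pow(35, Rational(1, 2)))) (I = Add(2, Add(Add(71, Pow(Add(21, -56), Rational(1, 2))), -57)) = Add(2, Add(Add(71, Pow(-35, Rational(1, 2))), -57)) = Add(2, Add(Add(71, Mul(I, Pow(35, Rational(1, 2)))), -57)) = Add(2, Add(14, Mul(I, Pow(35, Rational(1, 2))))) = Add(16, Mul(I, Pow(35, Rational(1, 2)))) ≈ Add(16.000, Mul(5.9161, I)))
Function('g')(W) = Add(8, Mul(I, Pow(35, Rational(1, 2)))) (Function('g')(W) = Add(Add(16, Mul(I, Pow(35, Rational(1, 2)))), Mul(-1, 8)) = Add(Add(16, Mul(I, Pow(35, Rational(1, 2)))), -8) = Add(8, Mul(I, Pow(35, Rational(1, 2)))))
Add(-368679, Mul(-1, Function('g')(A))) = Add(-368679, Mul(-1, Add(8, Mul(I, Pow(35, Rational(1, 2)))))) = Add(-368679, Add(-8, Mul(-1, I, Pow(35, Rational(1, 2))))) = Add(-368687, Mul(-1, I, Pow(35, Rational(1, 2))))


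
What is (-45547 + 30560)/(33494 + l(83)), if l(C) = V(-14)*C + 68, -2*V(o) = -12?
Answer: -14987/34060 ≈ -0.44002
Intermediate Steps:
V(o) = 6 (V(o) = -½*(-12) = 6)
l(C) = 68 + 6*C (l(C) = 6*C + 68 = 68 + 6*C)
(-45547 + 30560)/(33494 + l(83)) = (-45547 + 30560)/(33494 + (68 + 6*83)) = -14987/(33494 + (68 + 498)) = -14987/(33494 + 566) = -14987/34060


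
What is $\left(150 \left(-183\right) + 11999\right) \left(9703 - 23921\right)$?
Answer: $219682318$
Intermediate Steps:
$\left(150 \left(-183\right) + 11999\right) \left(9703 - 23921\right) = \left(-27450 + 11999\right) \left(-14218\right) = \left(-15451\right) \left(-14218\right) = 219682318$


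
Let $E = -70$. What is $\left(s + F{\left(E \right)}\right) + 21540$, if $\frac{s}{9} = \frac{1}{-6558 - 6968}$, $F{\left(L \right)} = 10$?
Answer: $\frac{291485291}{13526} \approx 21550.0$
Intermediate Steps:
$s = - \frac{9}{13526}$ ($s = \frac{9}{-6558 - 6968} = \frac{9}{-13526} = 9 \left(- \frac{1}{13526}\right) = - \frac{9}{13526} \approx -0.00066539$)
$\left(s + F{\left(E \right)}\right) + 21540 = \left(- \frac{9}{13526} + 10\right) + 21540 = \frac{135251}{13526} + 21540 = \frac{291485291}{13526}$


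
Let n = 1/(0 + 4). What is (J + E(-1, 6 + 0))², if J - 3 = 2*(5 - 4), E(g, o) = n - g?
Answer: 625/16 ≈ 39.063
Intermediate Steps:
n = ¼ (n = 1/4 = ¼ ≈ 0.25000)
E(g, o) = ¼ - g
J = 5 (J = 3 + 2*(5 - 4) = 3 + 2*1 = 3 + 2 = 5)
(J + E(-1, 6 + 0))² = (5 + (¼ - 1*(-1)))² = (5 + (¼ + 1))² = (5 + 5/4)² = (25/4)² = 625/16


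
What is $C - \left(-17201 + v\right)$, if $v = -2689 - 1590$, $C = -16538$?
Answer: $4942$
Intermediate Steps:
$v = -4279$ ($v = -2689 - 1590 = -4279$)
$C - \left(-17201 + v\right) = -16538 + \left(14521 - \left(\left(1039 - 4279\right) - 3719\right)\right) = -16538 + \left(14521 - \left(-3240 - 3719\right)\right) = -16538 + \left(14521 - -6959\right) = -16538 + \left(14521 + 6959\right) = -16538 + 21480 = 4942$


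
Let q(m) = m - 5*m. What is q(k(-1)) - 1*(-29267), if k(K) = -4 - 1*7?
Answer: 29311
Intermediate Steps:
k(K) = -11 (k(K) = -4 - 7 = -11)
q(m) = -4*m
q(k(-1)) - 1*(-29267) = -4*(-11) - 1*(-29267) = 44 + 29267 = 29311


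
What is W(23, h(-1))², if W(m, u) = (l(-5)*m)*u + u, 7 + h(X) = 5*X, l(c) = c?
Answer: 1871424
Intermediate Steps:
h(X) = -7 + 5*X
W(m, u) = u - 5*m*u (W(m, u) = (-5*m)*u + u = -5*m*u + u = u - 5*m*u)
W(23, h(-1))² = ((-7 + 5*(-1))*(1 - 5*23))² = ((-7 - 5)*(1 - 115))² = (-12*(-114))² = 1368² = 1871424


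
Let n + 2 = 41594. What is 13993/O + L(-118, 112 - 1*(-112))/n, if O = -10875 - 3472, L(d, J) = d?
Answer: -291844901/298360212 ≈ -0.97816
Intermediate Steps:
n = 41592 (n = -2 + 41594 = 41592)
O = -14347
13993/O + L(-118, 112 - 1*(-112))/n = 13993/(-14347) - 118/41592 = 13993*(-1/14347) - 118*1/41592 = -13993/14347 - 59/20796 = -291844901/298360212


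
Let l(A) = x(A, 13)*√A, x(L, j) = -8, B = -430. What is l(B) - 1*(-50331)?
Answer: 50331 - 8*I*√430 ≈ 50331.0 - 165.89*I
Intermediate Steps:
l(A) = -8*√A
l(B) - 1*(-50331) = -8*I*√430 - 1*(-50331) = -8*I*√430 + 50331 = 50331 - 8*I*√430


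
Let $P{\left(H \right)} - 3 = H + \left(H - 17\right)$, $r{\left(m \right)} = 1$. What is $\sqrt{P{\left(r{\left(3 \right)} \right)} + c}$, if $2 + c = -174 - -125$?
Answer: $3 i \sqrt{7} \approx 7.9373 i$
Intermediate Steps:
$P{\left(H \right)} = -14 + 2 H$ ($P{\left(H \right)} = 3 + \left(H + \left(H - 17\right)\right) = 3 + \left(H + \left(-17 + H\right)\right) = 3 + \left(-17 + 2 H\right) = -14 + 2 H$)
$c = -51$ ($c = -2 - 49 = -51$)
$\sqrt{P{\left(r{\left(3 \right)} \right)} + c} = \sqrt{\left(-14 + 2 \cdot 1\right) - 51} = \sqrt{\left(-14 + 2\right) - 51} = \sqrt{-12 - 51} = \sqrt{-63} = 3 i \sqrt{7}$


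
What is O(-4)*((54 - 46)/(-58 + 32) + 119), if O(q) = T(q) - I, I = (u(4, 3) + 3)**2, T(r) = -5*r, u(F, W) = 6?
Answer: -94123/13 ≈ -7240.2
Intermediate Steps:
I = 81 (I = (6 + 3)**2 = 9**2 = 81)
O(q) = -81 - 5*q (O(q) = -5*q - 1*81 = -5*q - 81 = -81 - 5*q)
O(-4)*((54 - 46)/(-58 + 32) + 119) = (-81 - 5*(-4))*((54 - 46)/(-58 + 32) + 119) = (-81 + 20)*(8/(-26) + 119) = -61*(8*(-1/26) + 119) = -61*(-4/13 + 119) = -61*1543/13 = -94123/13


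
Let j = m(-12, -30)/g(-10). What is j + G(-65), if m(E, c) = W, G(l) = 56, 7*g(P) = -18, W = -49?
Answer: 1351/18 ≈ 75.056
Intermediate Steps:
g(P) = -18/7 (g(P) = (⅐)*(-18) = -18/7)
m(E, c) = -49
j = 343/18 (j = -49/(-18/7) = -49*(-7/18) = 343/18 ≈ 19.056)
j + G(-65) = 343/18 + 56 = 1351/18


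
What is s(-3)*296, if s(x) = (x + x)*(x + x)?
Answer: 10656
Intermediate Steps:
s(x) = 4*x² (s(x) = (2*x)*(2*x) = 4*x²)
s(-3)*296 = (4*(-3)²)*296 = (4*9)*296 = 36*296 = 10656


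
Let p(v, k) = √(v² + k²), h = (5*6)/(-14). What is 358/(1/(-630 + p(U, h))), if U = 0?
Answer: -1573410/7 ≈ -2.2477e+5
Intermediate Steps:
h = -15/7 (h = 30*(-1/14) = -15/7 ≈ -2.1429)
p(v, k) = √(k² + v²)
358/(1/(-630 + p(U, h))) = 358/(1/(-630 + √((-15/7)² + 0²))) = 358/(1/(-630 + √(225/49 + 0))) = 358/(1/(-630 + √(225/49))) = 358/(1/(-630 + 15/7)) = 358/(1/(-4395/7)) = 358/(-7/4395) = 358*(-4395/7) = -1573410/7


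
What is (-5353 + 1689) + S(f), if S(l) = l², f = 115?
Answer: 9561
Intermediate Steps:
(-5353 + 1689) + S(f) = (-5353 + 1689) + 115² = -3664 + 13225 = 9561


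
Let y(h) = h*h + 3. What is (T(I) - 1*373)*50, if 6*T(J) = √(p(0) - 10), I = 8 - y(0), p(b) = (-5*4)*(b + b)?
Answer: -18650 + 25*I*√10/3 ≈ -18650.0 + 26.352*I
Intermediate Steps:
p(b) = -40*b
y(h) = 3 + h² (y(h) = h² + 3 = 3 + h²)
I = 5 (I = 8 - (3 + 0²) = 8 - (3 + 0) = 8 - 1*3 = 8 - 3 = 5)
T(J) = I*√10/6 (T(J) = √(-40*0 - 10)/6 = √(0 - 10)/6 = √(-10)/6 = (I*√10)/6 = I*√10/6)
(T(I) - 1*373)*50 = (I*√10/6 - 1*373)*50 = (I*√10/6 - 373)*50 = (-373 + I*√10/6)*50 = -18650 + 25*I*√10/3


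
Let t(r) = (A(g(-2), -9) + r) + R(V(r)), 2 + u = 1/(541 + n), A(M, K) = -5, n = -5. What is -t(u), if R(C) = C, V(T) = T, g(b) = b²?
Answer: 2411/268 ≈ 8.9963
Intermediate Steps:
u = -1071/536 (u = -2 + 1/(541 - 5) = -2 + 1/536 = -1071/536 ≈ -1.9981)
t(r) = -5 + 2*r (t(r) = (-5 + r) + r = -5 + 2*r)
-t(u) = -(-5 + 2*(-1071/536)) = -(-5 - 1071/268) = -1*(-2411/268) = 2411/268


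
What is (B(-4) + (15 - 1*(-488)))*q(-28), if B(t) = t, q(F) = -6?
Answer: -2994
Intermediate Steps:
(B(-4) + (15 - 1*(-488)))*q(-28) = (-4 + (15 - 1*(-488)))*(-6) = (-4 + (15 + 488))*(-6) = (-4 + 503)*(-6) = 499*(-6) = -2994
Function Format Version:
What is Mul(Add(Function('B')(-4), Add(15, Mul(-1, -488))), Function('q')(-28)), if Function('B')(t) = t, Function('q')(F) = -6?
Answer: -2994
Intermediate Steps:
Mul(Add(Function('B')(-4), Add(15, Mul(-1, -488))), Function('q')(-28)) = Mul(Add(-4, Add(15, Mul(-1, -488))), -6) = Mul(Add(-4, Add(15, 488)), -6) = Mul(Add(-4, 503), -6) = Mul(499, -6) = -2994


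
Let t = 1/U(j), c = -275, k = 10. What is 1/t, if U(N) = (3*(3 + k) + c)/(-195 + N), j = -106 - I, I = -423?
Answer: -118/61 ≈ -1.9344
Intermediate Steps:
j = 317 (j = -106 - 1*(-423) = -106 + 423 = 317)
U(N) = -236/(-195 + N) (U(N) = (3*(3 + 10) - 275)/(-195 + N) = (3*13 - 275)/(-195 + N) = (39 - 275)/(-195 + N) = -236/(-195 + N))
t = -61/118 (t = 1/(-236/(-195 + 317)) = 1/(-236/122) = 1/(-236*1/122) = 1/(-118/61) = -61/118 ≈ -0.51695)
1/t = 1/(-61/118) = -118/61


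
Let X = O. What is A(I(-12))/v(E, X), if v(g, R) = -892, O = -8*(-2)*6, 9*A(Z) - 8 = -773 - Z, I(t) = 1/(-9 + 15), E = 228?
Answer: 4591/48168 ≈ 0.095312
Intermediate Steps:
I(t) = 1/6
A(Z) = -85 - Z/9 (A(Z) = 8/9 + (-773 - Z)/9 = 8/9 + (-773/9 - Z/9) = -85 - Z/9)
O = 96 (O = 16*6 = 96)
X = 96
A(I(-12))/v(E, X) = (-85 - 1/9*1/6)/(-892) = (-85 - 1/54)*(-1/892) = -4591/54*(-1/892) = 4591/48168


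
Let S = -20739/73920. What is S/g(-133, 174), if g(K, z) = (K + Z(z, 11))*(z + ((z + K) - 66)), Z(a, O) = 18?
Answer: 6913/422206400 ≈ 1.6373e-5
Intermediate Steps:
S = -6913/24640 (S = -20739*1/73920 = -6913/24640 ≈ -0.28056)
g(K, z) = (18 + K)*(-66 + K + 2*z) (g(K, z) = (K + 18)*(z + ((z + K) - 66)) = (18 + K)*(z + ((K + z) - 66)) = (18 + K)*(z + (-66 + K + z)) = (18 + K)*(-66 + K + 2*z))
S/g(-133, 174) = -6913/(24640*(-1188 + (-133)² - 48*(-133) + 36*174 + 2*(-133)*174)) = -6913/(24640*(-1188 + 17689 + 6384 + 6264 - 46284)) = -6913/24640/(-17135) = -6913/24640*(-1/17135) = 6913/422206400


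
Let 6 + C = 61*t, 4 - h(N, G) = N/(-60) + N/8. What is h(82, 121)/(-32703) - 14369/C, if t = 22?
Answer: -7048543243/655368120 ≈ -10.755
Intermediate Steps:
h(N, G) = 4 - 13*N/120 (h(N, G) = 4 - (N/(-60) + N/8) = 4 - (N*(-1/60) + N*(1/8)) = 4 - (-N/60 + N/8) = 4 - 13*N/120)
C = 1336 (C = -6 + 61*22 = -6 + 1342 = 1336)
h(82, 121)/(-32703) - 14369/C = (4 - 13/120*82)/(-32703) - 14369/1336 = (4 - 533/60)*(-1/32703) - 14369*1/1336 = -293/60*(-1/32703) - 14369/1336 = 293/1962180 - 14369/1336 = -7048543243/655368120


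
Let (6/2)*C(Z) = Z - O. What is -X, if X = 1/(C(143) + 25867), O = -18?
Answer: -3/77762 ≈ -3.8579e-5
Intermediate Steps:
C(Z) = 6 + Z/3 (C(Z) = (Z - 1*(-18))/3 = (Z + 18)/3 = (18 + Z)/3 = 6 + Z/3)
X = 3/77762 (X = 1/((6 + (⅓)*143) + 25867) = 1/((6 + 143/3) + 25867) = 1/(161/3 + 25867) = 1/(77762/3) = 3/77762 ≈ 3.8579e-5)
-X = -1*3/77762 = -3/77762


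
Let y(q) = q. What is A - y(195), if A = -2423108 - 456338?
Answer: -2879641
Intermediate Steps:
A = -2879446
A - y(195) = -2879446 - 1*195 = -2879446 - 195 = -2879641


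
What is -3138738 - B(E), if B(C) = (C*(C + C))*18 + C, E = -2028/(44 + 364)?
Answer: -1814701789/578 ≈ -3.1396e+6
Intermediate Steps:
E = -169/34 (E = -2028/408 = -2028*1/408 = -169/34 ≈ -4.9706)
B(C) = C + 36*C**2 (B(C) = (C*(2*C))*18 + C = (2*C**2)*18 + C = 36*C**2 + C = C + 36*C**2)
-3138738 - B(E) = -3138738 - (-169)*(1 + 36*(-169/34))/34 = -3138738 - (-169)*(1 - 3042/17)/34 = -3138738 - (-169)*(-3025)/(34*17) = -3138738 - 1*511225/578 = -3138738 - 511225/578 = -1814701789/578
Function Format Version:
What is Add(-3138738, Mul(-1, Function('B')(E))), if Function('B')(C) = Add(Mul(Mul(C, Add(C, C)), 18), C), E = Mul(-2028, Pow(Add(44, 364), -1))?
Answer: Rational(-1814701789, 578) ≈ -3.1396e+6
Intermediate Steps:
E = Rational(-169, 34) (E = Mul(-2028, Pow(408, -1)) = Mul(-2028, Rational(1, 408)) = Rational(-169, 34) ≈ -4.9706)
Function('B')(C) = Add(C, Mul(36, Pow(C, 2))) (Function('B')(C) = Add(Mul(Mul(C, Mul(2, C)), 18), C) = Add(Mul(Mul(2, Pow(C, 2)), 18), C) = Add(Mul(36, Pow(C, 2)), C) = Add(C, Mul(36, Pow(C, 2))))
Add(-3138738, Mul(-1, Function('B')(E))) = Add(-3138738, Mul(-1, Mul(Rational(-169, 34), Add(1, Mul(36, Rational(-169, 34)))))) = Add(-3138738, Mul(-1, Mul(Rational(-169, 34), Add(1, Rational(-3042, 17))))) = Add(-3138738, Mul(-1, Mul(Rational(-169, 34), Rational(-3025, 17)))) = Add(-3138738, Mul(-1, Rational(511225, 578))) = Add(-3138738, Rational(-511225, 578)) = Rational(-1814701789, 578)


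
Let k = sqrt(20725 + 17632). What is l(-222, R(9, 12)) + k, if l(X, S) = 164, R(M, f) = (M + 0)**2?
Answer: 164 + 11*sqrt(317) ≈ 359.85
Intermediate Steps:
k = 11*sqrt(317) (k = sqrt(38357) = 11*sqrt(317) ≈ 195.85)
R(M, f) = M**2
l(-222, R(9, 12)) + k = 164 + 11*sqrt(317)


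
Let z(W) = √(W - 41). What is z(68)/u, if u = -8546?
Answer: -3*√3/8546 ≈ -0.00060802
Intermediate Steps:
z(W) = √(-41 + W)
z(68)/u = √(-41 + 68)/(-8546) = √27*(-1/8546) = (3*√3)*(-1/8546) = -3*√3/8546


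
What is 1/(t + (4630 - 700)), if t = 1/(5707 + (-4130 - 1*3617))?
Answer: 2040/8017199 ≈ 0.00025445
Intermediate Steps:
t = -1/2040 (t = 1/(5707 + (-4130 - 3617)) = 1/(5707 - 7747) = 1/(-2040) = -1/2040 ≈ -0.00049020)
1/(t + (4630 - 700)) = 1/(-1/2040 + (4630 - 700)) = 1/(-1/2040 + 3930) = 1/(8017199/2040) = 2040/8017199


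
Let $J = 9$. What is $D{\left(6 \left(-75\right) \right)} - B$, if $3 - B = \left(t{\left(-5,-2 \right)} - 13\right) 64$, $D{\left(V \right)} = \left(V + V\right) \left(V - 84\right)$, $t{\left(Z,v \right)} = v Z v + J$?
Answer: $479061$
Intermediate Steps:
$t{\left(Z,v \right)} = 9 + Z v^{2}$ ($t{\left(Z,v \right)} = v Z v + 9 = Z v v + 9 = Z v^{2} + 9 = 9 + Z v^{2}$)
$D{\left(V \right)} = 2 V \left(-84 + V\right)$
$B = 1539$ ($B = 3 - \left(\left(9 - 5 \left(-2\right)^{2}\right) - 13\right) 64 = 3 - \left(\left(9 - 20\right) - 13\right) 64 = 3 - \left(-11 - 13\right) 64 = 3 - \left(-24\right) 64 = 3 - -1536 = 3 + 1536 = 1539$)
$D{\left(6 \left(-75\right) \right)} - B = 2 \cdot 6 \left(-75\right) \left(-84 + 6 \left(-75\right)\right) - 1539 = 2 \left(-450\right) \left(-84 - 450\right) - 1539 = 2 \left(-450\right) \left(-534\right) - 1539 = 480600 - 1539 = 479061$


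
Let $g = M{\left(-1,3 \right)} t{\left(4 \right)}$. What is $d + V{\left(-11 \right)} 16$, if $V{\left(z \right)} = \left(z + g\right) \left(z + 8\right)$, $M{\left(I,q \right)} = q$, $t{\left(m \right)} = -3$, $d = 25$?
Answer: $985$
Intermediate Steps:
$g = -9$ ($g = 3 \left(-3\right) = -9$)
$V{\left(z \right)} = \left(-9 + z\right) \left(8 + z\right)$ ($V{\left(z \right)} = \left(z - 9\right) \left(z + 8\right) = \left(-9 + z\right) \left(8 + z\right)$)
$d + V{\left(-11 \right)} 16 = 25 + \left(-72 + \left(-11\right)^{2} - -11\right) 16 = 25 + \left(-72 + 121 + 11\right) 16 = 25 + 60 \cdot 16 = 25 + 960 = 985$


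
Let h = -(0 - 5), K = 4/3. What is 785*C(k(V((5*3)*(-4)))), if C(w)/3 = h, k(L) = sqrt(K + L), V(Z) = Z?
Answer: 11775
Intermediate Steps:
K = 4/3 (K = 4*(1/3) = 4/3 ≈ 1.3333)
k(L) = sqrt(4/3 + L)
h = 5 (h = -1*(-5) = 5)
C(w) = 15 (C(w) = 3*5 = 15)
785*C(k(V((5*3)*(-4)))) = 785*15 = 11775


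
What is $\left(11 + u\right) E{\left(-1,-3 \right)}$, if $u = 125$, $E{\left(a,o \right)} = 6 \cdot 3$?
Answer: $2448$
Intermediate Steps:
$E{\left(a,o \right)} = 18$
$\left(11 + u\right) E{\left(-1,-3 \right)} = \left(11 + 125\right) 18 = 136 \cdot 18 = 2448$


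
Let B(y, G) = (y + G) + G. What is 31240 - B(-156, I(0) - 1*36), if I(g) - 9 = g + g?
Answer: 31450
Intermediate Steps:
I(g) = 9 + 2*g (I(g) = 9 + (g + g) = 9 + 2*g)
B(y, G) = y + 2*G (B(y, G) = (G + y) + G = y + 2*G)
31240 - B(-156, I(0) - 1*36) = 31240 - (-156 + 2*((9 + 2*0) - 1*36)) = 31240 - (-156 + 2*((9 + 0) - 36)) = 31240 - (-156 + 2*(9 - 36)) = 31240 - (-156 + 2*(-27)) = 31240 - (-156 - 54) = 31240 - 1*(-210) = 31240 + 210 = 31450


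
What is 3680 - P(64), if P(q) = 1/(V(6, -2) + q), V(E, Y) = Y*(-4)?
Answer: 264959/72 ≈ 3680.0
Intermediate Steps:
V(E, Y) = -4*Y
P(q) = 1/(8 + q) (P(q) = 1/(-4*(-2) + q) = 1/(8 + q))
3680 - P(64) = 3680 - 1/(8 + 64) = 3680 - 1/72 = 264959/72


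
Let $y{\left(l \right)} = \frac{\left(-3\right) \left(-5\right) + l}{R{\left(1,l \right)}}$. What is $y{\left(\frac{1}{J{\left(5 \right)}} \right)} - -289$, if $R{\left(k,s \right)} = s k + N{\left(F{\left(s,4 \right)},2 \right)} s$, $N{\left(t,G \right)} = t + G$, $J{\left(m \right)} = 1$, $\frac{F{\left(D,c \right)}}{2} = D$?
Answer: $\frac{1461}{5} \approx 292.2$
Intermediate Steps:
$F{\left(D,c \right)} = 2 D$
$N{\left(t,G \right)} = G + t$
$R{\left(k,s \right)} = k s + s \left(2 + 2 s\right)$ ($R{\left(k,s \right)} = s k + \left(2 + 2 s\right) s = k s + s \left(2 + 2 s\right)$)
$y{\left(l \right)} = \frac{15 + l}{l \left(3 + 2 l\right)}$ ($y{\left(l \right)} = \frac{\left(-3\right) \left(-5\right) + l}{l \left(2 + 1 + 2 l\right)} = \frac{15 + l}{l \left(3 + 2 l\right)}$)
$y{\left(\frac{1}{J{\left(5 \right)}} \right)} - -289 = \frac{15 + 1^{-1}}{1^{-1} \left(3 + \frac{2}{1}\right)} - -289 = \frac{15 + 1}{1 \left(3 + 2 \cdot 1\right)} + 289 = 1 \frac{1}{3 + 2} \cdot 16 + 289 = 1 \cdot \frac{1}{5} \cdot 16 + 289 = \frac{16}{5} + 289 = \frac{1461}{5}$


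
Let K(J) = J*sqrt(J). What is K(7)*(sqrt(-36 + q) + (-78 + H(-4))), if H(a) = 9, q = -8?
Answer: -483*sqrt(7) + 14*I*sqrt(77) ≈ -1277.9 + 122.85*I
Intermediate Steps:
K(J) = J**(3/2)
K(7)*(sqrt(-36 + q) + (-78 + H(-4))) = 7**(3/2)*(sqrt(-36 - 8) + (-78 + 9)) = (7*sqrt(7))*(sqrt(-44) - 69) = (7*sqrt(7))*(2*I*sqrt(11) - 69) = (7*sqrt(7))*(-69 + 2*I*sqrt(11)) = 7*sqrt(7)*(-69 + 2*I*sqrt(11))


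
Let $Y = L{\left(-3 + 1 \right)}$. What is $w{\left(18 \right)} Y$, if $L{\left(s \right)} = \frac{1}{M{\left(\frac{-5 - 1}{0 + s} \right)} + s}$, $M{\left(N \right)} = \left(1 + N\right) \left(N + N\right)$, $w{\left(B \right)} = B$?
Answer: $\frac{9}{11} \approx 0.81818$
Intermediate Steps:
$M{\left(N \right)} = 2 N \left(1 + N\right)$ ($M{\left(N \right)} = \left(1 + N\right) 2 N = 2 N \left(1 + N\right)$)
$L{\left(s \right)} = \frac{1}{s - \frac{12 \left(1 - \frac{6}{s}\right)}{s}}$ ($L{\left(s \right)} = \frac{1}{2 \frac{-5 - 1}{0 + s} \left(1 + \frac{-5 - 1}{0 + s}\right) + s} = \frac{1}{2 \left(- \frac{6}{s}\right) \left(1 - \frac{6}{s}\right) + s} = \frac{1}{- \frac{12 \left(1 - \frac{6}{s}\right)}{s} + s} = \frac{1}{s - \frac{12 \left(1 - \frac{6}{s}\right)}{s}}$)
$Y = \frac{1}{22}$ ($Y = \frac{\left(-3 + 1\right)^{2}}{72 + \left(-3 + 1\right)^{3} - 12 \left(-3 + 1\right)} = \frac{\left(-2\right)^{2}}{72 + \left(-2\right)^{3} - -24} = \frac{4}{72 - 8 + 24} = \frac{4}{88} = 4 \cdot \frac{1}{88} = \frac{1}{22} \approx 0.045455$)
$w{\left(18 \right)} Y = 18 \cdot \frac{1}{22} = \frac{9}{11}$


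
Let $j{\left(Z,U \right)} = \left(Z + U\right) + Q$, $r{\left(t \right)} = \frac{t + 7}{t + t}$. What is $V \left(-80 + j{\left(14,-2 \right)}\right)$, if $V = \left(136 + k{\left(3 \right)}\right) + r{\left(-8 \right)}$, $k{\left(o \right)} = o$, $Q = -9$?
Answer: $- \frac{171325}{16} \approx -10708.0$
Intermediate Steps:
$r{\left(t \right)} = \frac{7 + t}{2 t}$
$j{\left(Z,U \right)} = -9 + U + Z$ ($j{\left(Z,U \right)} = \left(Z + U\right) - 9 = \left(U + Z\right) - 9 = -9 + U + Z$)
$V = \frac{2225}{16}$ ($V = \left(136 + 3\right) + \frac{7 - 8}{2 \left(-8\right)} = 139 + \frac{1}{2} \left(- \frac{1}{8}\right) \left(-1\right) = 139 + \frac{1}{16} = \frac{2225}{16} \approx 139.06$)
$V \left(-80 + j{\left(14,-2 \right)}\right) = \frac{2225 \left(-80 - -3\right)}{16} = \frac{2225 \left(-80 + 3\right)}{16} = \frac{2225}{16} \left(-77\right) = - \frac{171325}{16}$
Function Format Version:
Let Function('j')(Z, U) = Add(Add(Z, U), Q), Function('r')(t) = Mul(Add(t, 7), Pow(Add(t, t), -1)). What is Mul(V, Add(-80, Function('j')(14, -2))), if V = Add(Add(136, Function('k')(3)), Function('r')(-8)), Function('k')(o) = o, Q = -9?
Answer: Rational(-171325, 16) ≈ -10708.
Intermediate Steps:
Function('r')(t) = Mul(Rational(1, 2), Pow(t, -1), Add(7, t)) (Function('r')(t) = Mul(Add(7, t), Pow(Mul(2, t), -1)) = Mul(Add(7, t), Mul(Rational(1, 2), Pow(t, -1))) = Mul(Rational(1, 2), Pow(t, -1), Add(7, t)))
Function('j')(Z, U) = Add(-9, U, Z) (Function('j')(Z, U) = Add(Add(Z, U), -9) = Add(Add(U, Z), -9) = Add(-9, U, Z))
V = Rational(2225, 16) (V = Add(Add(136, 3), Mul(Rational(1, 2), Pow(-8, -1), Add(7, -8))) = Add(139, Mul(Rational(1, 2), Rational(-1, 8), -1)) = Add(139, Rational(1, 16)) = Rational(2225, 16) ≈ 139.06)
Mul(V, Add(-80, Function('j')(14, -2))) = Mul(Rational(2225, 16), Add(-80, Add(-9, -2, 14))) = Mul(Rational(2225, 16), Add(-80, 3)) = Mul(Rational(2225, 16), -77) = Rational(-171325, 16)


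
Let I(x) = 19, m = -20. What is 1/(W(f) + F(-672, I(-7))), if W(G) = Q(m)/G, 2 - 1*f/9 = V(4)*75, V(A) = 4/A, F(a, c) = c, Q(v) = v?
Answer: 657/12503 ≈ 0.052547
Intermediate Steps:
f = -657 (f = 18 - 9*4/4*75 = 18 - 9*4*(1/4)*75 = 18 - 9*75 = 18 - 675 = -657)
W(G) = -20/G
1/(W(f) + F(-672, I(-7))) = 1/(-20/(-657) + 19) = 1/(-20*(-1/657) + 19) = 1/(20/657 + 19) = 1/(12503/657) = 657/12503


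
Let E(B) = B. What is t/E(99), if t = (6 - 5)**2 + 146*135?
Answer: 19711/99 ≈ 199.10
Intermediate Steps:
t = 19711 (t = 1**2 + 19710 = 1 + 19710 = 19711)
t/E(99) = 19711/99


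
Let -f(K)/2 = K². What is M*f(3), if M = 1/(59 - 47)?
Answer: -3/2 ≈ -1.5000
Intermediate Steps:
M = 1/12 ≈ 0.083333
f(K) = -2*K²
M*f(3) = (-2*3²)/12 = (-2*9)/12 = (1/12)*(-18) = -3/2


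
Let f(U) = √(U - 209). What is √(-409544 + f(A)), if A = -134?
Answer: √(-409544 + 7*I*√7) ≈ 0.01 + 639.96*I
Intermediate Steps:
f(U) = √(-209 + U)
√(-409544 + f(A)) = √(-409544 + √(-209 - 134)) = √(-409544 + √(-343)) = √(-409544 + 7*I*√7)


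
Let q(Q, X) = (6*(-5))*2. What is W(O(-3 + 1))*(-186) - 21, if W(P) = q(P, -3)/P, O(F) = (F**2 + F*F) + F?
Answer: 1839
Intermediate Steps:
q(Q, X) = -60 (q(Q, X) = -30*2 = -60)
O(F) = F + 2*F**2 (O(F) = (F**2 + F**2) + F = 2*F**2 + F = F + 2*F**2)
W(P) = -60/P
W(O(-3 + 1))*(-186) - 21 = -60*1/((1 + 2*(-3 + 1))*(-3 + 1))*(-186) - 21 = -60*(-1/(2*(1 + 2*(-2))))*(-186) - 21 = -60*(-1/(2*(1 - 4)))*(-186) - 21 = -60/((-2*(-3)))*(-186) - 21 = -60/6*(-186) - 21 = -60*1/6*(-186) - 21 = -10*(-186) - 21 = 1860 - 21 = 1839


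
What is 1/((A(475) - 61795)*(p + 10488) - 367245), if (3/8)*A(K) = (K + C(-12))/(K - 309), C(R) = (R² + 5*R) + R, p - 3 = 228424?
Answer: -249/3675743051810 ≈ -6.7741e-11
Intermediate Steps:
p = 228427 (p = 3 + 228424 = 228427)
C(R) = R² + 6*R
A(K) = 8*(72 + K)/(3*(-309 + K)) (A(K) = 8*((K - 12*(6 - 12))/(K - 309))/3 = 8*((K - 12*(-6))/(-309 + K))/3 = 8*((K + 72)/(-309 + K))/3 = 8*((72 + K)/(-309 + K))/3 = 8*(72 + K)/(3*(-309 + K)))
1/((A(475) - 61795)*(p + 10488) - 367245) = 1/((8*(72 + 475)/(3*(-309 + 475)) - 61795)*(228427 + 10488) - 367245) = 1/(((8/3)*547/166 - 61795)*238915 - 367245) = 1/(((8/3)*(1/166)*547 - 61795)*238915 - 367245) = 1/((2188/249 - 61795)*238915 - 367245) = 1/(-15384767/249*238915 - 367245) = 1/(-3675651607805/249 - 367245) = 1/(-3675743051810/249) = -249/3675743051810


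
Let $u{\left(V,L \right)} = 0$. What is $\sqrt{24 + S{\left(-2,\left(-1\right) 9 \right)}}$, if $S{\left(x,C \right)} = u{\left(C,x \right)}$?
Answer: $2 \sqrt{6} \approx 4.899$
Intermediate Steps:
$S{\left(x,C \right)} = 0$
$\sqrt{24 + S{\left(-2,\left(-1\right) 9 \right)}} = \sqrt{24 + 0} = \sqrt{24} = 2 \sqrt{6}$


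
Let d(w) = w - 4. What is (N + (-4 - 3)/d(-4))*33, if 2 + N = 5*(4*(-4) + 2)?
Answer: -18777/8 ≈ -2347.1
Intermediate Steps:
d(w) = -4 + w
N = -72 (N = -2 + 5*(4*(-4) + 2) = -2 + 5*(-16 + 2) = -2 + 5*(-14) = -2 - 70 = -72)
(N + (-4 - 3)/d(-4))*33 = (-72 + (-4 - 3)/(-4 - 4))*33 = (-72 - 7/(-8))*33 = (-72 - 7*(-1/8))*33 = (-72 + 7/8)*33 = -569/8*33 = -18777/8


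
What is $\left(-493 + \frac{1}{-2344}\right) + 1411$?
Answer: $\frac{2151791}{2344} \approx 918.0$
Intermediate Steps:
$\left(-493 + \frac{1}{-2344}\right) + 1411 = \left(-493 - \frac{1}{2344}\right) + 1411 = - \frac{1155593}{2344} + 1411 = \frac{2151791}{2344}$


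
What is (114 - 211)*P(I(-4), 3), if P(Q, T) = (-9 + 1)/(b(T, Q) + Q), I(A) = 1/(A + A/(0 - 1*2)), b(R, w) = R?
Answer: 1552/5 ≈ 310.40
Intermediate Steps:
I(A) = 2/A (I(A) = 1/(A + A/(0 - 2)) = 1/(A + A/(-2)) = 1/(A + A*(-1/2)) = 1/(A - A/2) = 1/(A/2) = 2/A)
P(Q, T) = -8/(Q + T) (P(Q, T) = (-9 + 1)/(T + Q) = -8/(Q + T))
(114 - 211)*P(I(-4), 3) = (114 - 211)*(-8/(2/(-4) + 3)) = -(-776)/(2*(-1/4) + 3) = -(-776)/(-1/2 + 3) = -(-776)/5/2 = -(-776)*2/5 = -97*(-16/5) = 1552/5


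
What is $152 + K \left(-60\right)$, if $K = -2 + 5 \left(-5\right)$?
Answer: $1772$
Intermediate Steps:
$K = -27$ ($K = -2 - 25 = -27$)
$152 + K \left(-60\right) = 152 - -1620 = 152 + 1620 = 1772$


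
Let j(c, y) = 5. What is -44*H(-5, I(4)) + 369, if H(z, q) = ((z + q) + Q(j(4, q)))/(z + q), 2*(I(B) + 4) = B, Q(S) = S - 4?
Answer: 2319/7 ≈ 331.29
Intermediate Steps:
Q(S) = -4 + S
I(B) = -4 + B/2
H(z, q) = (1 + q + z)/(q + z) (H(z, q) = ((z + q) + (-4 + 5))/(z + q) = ((q + z) + 1)/(q + z) = (1 + q + z)/(q + z))
-44*H(-5, I(4)) + 369 = -44*(1 + (-4 + (½)*4) - 5)/((-4 + (½)*4) - 5) + 369 = -44*(1 + (-4 + 2) - 5)/((-4 + 2) - 5) + 369 = -44*(1 - 2 - 5)/(-2 - 5) + 369 = -44*(-6)/(-7) + 369 = -(-44)*(-6)/7 + 369 = -44*6/7 + 369 = -264/7 + 369 = 2319/7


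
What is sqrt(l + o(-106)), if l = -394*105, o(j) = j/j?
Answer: I*sqrt(41369) ≈ 203.39*I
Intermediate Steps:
o(j) = 1
l = -41370
sqrt(l + o(-106)) = sqrt(-41370 + 1) = sqrt(-41369) = I*sqrt(41369)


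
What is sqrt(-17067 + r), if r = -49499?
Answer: I*sqrt(66566) ≈ 258.0*I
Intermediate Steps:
sqrt(-17067 + r) = sqrt(-17067 - 49499) = sqrt(-66566) = I*sqrt(66566)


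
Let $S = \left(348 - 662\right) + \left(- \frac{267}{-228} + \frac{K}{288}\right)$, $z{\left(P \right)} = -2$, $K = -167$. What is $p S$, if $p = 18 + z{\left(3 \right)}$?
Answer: $- \frac{1714973}{342} \approx -5014.5$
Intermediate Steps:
$S = - \frac{1714973}{5472}$ ($S = \left(348 - 662\right) - \left(- \frac{89}{76} + \frac{167}{288}\right) = -314 - - \frac{3235}{5472} = -314 + \left(\frac{89}{76} - \frac{167}{288}\right) = -314 + \frac{3235}{5472} = - \frac{1714973}{5472} \approx -313.41$)
$p = 16$ ($p = 18 - 2 = 16$)
$p S = 16 \left(- \frac{1714973}{5472}\right) = - \frac{1714973}{342}$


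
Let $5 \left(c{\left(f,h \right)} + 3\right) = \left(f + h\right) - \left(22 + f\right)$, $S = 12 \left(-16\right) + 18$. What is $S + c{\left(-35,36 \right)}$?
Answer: $- \frac{871}{5} \approx -174.2$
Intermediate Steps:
$S = -174$ ($S = -192 + 18 = -174$)
$c{\left(f,h \right)} = - \frac{37}{5} + \frac{h}{5}$ ($c{\left(f,h \right)} = -3 + \frac{\left(f + h\right) - \left(22 + f\right)}{5} = -3 + \frac{-22 + h}{5} = -3 + \left(- \frac{22}{5} + \frac{h}{5}\right) = - \frac{37}{5} + \frac{h}{5}$)
$S + c{\left(-35,36 \right)} = -174 + \left(- \frac{37}{5} + \frac{1}{5} \cdot 36\right) = -174 + \left(- \frac{37}{5} + \frac{36}{5}\right) = -174 - \frac{1}{5} = - \frac{871}{5}$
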